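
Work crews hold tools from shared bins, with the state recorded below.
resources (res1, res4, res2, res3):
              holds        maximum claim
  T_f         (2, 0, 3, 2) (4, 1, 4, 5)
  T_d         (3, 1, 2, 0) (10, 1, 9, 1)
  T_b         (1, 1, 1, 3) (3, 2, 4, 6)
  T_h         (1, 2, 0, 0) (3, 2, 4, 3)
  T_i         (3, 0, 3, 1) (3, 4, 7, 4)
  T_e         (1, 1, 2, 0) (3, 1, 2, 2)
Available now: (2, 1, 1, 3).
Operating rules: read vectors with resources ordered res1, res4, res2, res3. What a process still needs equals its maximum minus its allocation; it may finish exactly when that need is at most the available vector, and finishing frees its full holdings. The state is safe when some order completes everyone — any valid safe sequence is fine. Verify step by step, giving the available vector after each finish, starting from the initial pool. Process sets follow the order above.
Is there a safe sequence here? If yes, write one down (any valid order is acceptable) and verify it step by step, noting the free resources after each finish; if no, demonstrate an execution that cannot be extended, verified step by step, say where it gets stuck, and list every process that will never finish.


SAFE, for example via the order T_f, T_h, T_e, T_i, T_d, T_b.
Key observation: the first exact fit in this order is T_f — it needs (2, 1, 1, 3) with (2, 1, 1, 3) free, meeting a requested resource to the last unit.
Verifying each step:
  pool = (2, 1, 1, 3)
  T_f: need (2, 1, 1, 3) fits (2, 1, 1, 3); releases (2, 0, 3, 2), pool now (4, 1, 4, 5)
  T_h: need (2, 0, 4, 3) fits (4, 1, 4, 5); releases (1, 2, 0, 0), pool now (5, 3, 4, 5)
  T_e: need (2, 0, 0, 2) fits (5, 3, 4, 5); releases (1, 1, 2, 0), pool now (6, 4, 6, 5)
  T_i: need (0, 4, 4, 3) fits (6, 4, 6, 5); releases (3, 0, 3, 1), pool now (9, 4, 9, 6)
  T_d: need (7, 0, 7, 1) fits (9, 4, 9, 6); releases (3, 1, 2, 0), pool now (12, 5, 11, 6)
  T_b: need (2, 1, 3, 3) fits (12, 5, 11, 6); releases (1, 1, 1, 3), pool now (13, 6, 12, 9)


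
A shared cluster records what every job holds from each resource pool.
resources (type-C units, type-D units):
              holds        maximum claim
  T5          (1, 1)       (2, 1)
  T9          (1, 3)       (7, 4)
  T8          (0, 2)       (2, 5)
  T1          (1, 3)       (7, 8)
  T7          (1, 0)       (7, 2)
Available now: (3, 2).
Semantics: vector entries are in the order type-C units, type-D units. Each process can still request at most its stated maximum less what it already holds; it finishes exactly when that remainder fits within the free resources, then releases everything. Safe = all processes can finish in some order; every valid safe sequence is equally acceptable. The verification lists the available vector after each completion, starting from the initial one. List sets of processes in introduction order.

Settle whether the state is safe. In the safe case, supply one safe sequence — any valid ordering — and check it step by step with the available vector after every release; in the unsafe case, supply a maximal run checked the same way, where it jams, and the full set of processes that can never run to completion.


The state is UNSAFE.
Key observation: T5, T8 can finish, but then (4, 5) is all there is, and the blocked group's type-C units demands exceed it.
A maximal execution: T5, T8 — then nothing else fits. Verifying each step:
  pool = (3, 2)
  run T5 (needs (1, 0), free (3, 2)); after release of (1, 1) the pool is (4, 3)
  run T8 (needs (2, 3), free (4, 3)); after release of (0, 2) the pool is (4, 5)
  T9 cannot run: need (6, 1) vs free (4, 5) (insufficient type-C units)
  T1 cannot run: need (6, 5) vs free (4, 5) (insufficient type-C units)
  T7 cannot run: need (6, 2) vs free (4, 5) (insufficient type-C units)
Never able to finish: T9, T1 and T7.


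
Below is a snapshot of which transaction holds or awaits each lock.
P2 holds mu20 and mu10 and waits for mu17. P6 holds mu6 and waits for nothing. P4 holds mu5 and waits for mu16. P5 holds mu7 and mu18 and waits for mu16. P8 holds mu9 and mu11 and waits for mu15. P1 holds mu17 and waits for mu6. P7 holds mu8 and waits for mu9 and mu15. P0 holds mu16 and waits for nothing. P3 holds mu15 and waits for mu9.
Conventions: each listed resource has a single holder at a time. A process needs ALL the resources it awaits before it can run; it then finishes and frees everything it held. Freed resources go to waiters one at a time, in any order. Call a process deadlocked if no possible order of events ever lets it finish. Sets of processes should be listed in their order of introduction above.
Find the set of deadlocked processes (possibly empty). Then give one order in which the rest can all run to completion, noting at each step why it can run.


The deadlocked set is P8, P7 and P3.
Key observation: the knot is the closed ring of waits P8 -> P3 -> P8; P7 waits into the deadlock from upstream.
One completion order for the rest: P0, P6, P4, P1, P2, P5.
Verifying each step:
  run P0 (it waits on nothing); releases mu16
  run P6 (it waits on nothing); releases mu6
  run P4 (all its waits — mu16 — are resolved); releases mu5
  run P1 (all its waits — mu6 — are resolved); releases mu17
  run P2 (all its waits — mu17 — are resolved); releases mu20 and mu10
  run P5 (all its waits — mu16 — are resolved); releases mu7 and mu18


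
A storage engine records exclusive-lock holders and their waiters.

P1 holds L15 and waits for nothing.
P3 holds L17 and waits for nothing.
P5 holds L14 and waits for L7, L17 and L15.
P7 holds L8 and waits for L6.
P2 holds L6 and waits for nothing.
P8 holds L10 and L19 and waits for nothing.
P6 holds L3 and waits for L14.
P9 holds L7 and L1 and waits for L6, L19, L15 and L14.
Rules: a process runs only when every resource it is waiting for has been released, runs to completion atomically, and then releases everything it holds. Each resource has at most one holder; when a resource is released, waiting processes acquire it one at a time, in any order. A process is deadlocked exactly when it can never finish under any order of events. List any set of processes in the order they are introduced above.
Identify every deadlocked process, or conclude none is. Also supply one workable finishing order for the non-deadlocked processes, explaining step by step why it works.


Deadlocked: P5, P6 and P9.
Key observation: along P5 -> P9 -> P5, each member waits on what the next one holds — a deadlock; P6 waits into the deadlock from upstream.
A valid finishing order for the others: P2, P7, P8, P1, P3.
Step-by-step check:
  P2: no waits; runs immediately, freeing L6
  run P7 (all its waits — L6 — are resolved); releases L8
  P8: no waits; runs immediately, freeing L10 and L19
  P1: no waits; runs immediately, freeing L15
  P3: no waits; runs immediately, freeing L17


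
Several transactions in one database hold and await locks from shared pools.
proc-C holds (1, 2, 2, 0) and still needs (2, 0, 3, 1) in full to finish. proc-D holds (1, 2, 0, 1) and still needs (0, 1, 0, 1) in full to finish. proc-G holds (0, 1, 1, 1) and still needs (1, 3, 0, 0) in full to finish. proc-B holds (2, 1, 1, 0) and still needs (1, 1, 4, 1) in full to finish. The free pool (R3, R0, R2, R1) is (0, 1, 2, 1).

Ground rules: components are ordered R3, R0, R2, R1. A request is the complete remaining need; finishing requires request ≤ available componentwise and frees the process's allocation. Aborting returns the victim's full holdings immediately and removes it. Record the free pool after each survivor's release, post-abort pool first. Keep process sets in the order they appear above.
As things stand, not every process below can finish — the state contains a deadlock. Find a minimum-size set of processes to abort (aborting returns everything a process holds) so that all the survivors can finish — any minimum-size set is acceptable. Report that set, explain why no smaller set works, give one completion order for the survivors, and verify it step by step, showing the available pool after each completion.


The answer: abort proc-C.
Key observation: no ordering could ever have run proc-B before the abort of proc-C; with (1, 2, 2, 0) back in the pool it fits at step 3.
Why nothing smaller works: aborting no one leaves the state deadlocked as given.
The survivors complete as proc-G, proc-D, proc-B. Verifying each step (starting from the post-abort pool):
  pool = (1, 3, 4, 1)
  proc-G: need (1, 3, 0, 0) fits (1, 3, 4, 1); releases (0, 1, 1, 1), pool now (1, 4, 5, 2)
  proc-D: need (0, 1, 0, 1) fits (1, 4, 5, 2); releases (1, 2, 0, 1), pool now (2, 6, 5, 3)
  proc-B: need (1, 1, 4, 1) fits (2, 6, 5, 3); releases (2, 1, 1, 0), pool now (4, 7, 6, 3)


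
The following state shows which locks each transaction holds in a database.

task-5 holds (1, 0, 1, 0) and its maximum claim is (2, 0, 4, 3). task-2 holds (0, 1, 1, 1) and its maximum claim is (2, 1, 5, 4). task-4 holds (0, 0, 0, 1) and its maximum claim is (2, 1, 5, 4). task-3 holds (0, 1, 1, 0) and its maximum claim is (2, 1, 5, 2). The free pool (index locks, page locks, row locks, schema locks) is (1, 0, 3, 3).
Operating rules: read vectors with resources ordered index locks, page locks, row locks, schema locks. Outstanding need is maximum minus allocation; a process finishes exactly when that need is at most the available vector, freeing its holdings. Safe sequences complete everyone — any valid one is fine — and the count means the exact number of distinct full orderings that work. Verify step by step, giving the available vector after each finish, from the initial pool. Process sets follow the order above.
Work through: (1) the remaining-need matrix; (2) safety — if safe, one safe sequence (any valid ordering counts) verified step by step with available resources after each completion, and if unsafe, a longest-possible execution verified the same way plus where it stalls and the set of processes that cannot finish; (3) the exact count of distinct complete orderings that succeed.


(1) Need matrix, components ordered index locks, page locks, row locks, schema locks:
  task-5: (1, 0, 3, 3)
  task-2: (2, 0, 4, 3)
  task-4: (2, 1, 5, 3)
  task-3: (2, 0, 4, 2)
(2) The state is SAFE; one workable sequence: task-5, task-3, task-2, task-4.
Key observation: task-5 marks the first exact bind of the order: its need (1, 0, 3, 3) fits the free (1, 0, 3, 3) with zero slack on a requested resource.
Step-by-step check:
  pool = (1, 0, 3, 3)
  run task-5 (needs (1, 0, 3, 3), free (1, 0, 3, 3)); after release of (1, 0, 1, 0) the pool is (2, 0, 4, 3)
  run task-3 (needs (2, 0, 4, 2), free (2, 0, 4, 3)); after release of (0, 1, 1, 0) the pool is (2, 1, 5, 3)
  run task-2 (needs (2, 0, 4, 3), free (2, 1, 5, 3)); after release of (0, 1, 1, 1) the pool is (2, 2, 6, 4)
  run task-4 (needs (2, 1, 5, 3), free (2, 2, 6, 4)); after release of (0, 0, 0, 1) the pool is (2, 2, 6, 5)
(3) The exact count: 4 of the possible complete orderings are safe sequences.


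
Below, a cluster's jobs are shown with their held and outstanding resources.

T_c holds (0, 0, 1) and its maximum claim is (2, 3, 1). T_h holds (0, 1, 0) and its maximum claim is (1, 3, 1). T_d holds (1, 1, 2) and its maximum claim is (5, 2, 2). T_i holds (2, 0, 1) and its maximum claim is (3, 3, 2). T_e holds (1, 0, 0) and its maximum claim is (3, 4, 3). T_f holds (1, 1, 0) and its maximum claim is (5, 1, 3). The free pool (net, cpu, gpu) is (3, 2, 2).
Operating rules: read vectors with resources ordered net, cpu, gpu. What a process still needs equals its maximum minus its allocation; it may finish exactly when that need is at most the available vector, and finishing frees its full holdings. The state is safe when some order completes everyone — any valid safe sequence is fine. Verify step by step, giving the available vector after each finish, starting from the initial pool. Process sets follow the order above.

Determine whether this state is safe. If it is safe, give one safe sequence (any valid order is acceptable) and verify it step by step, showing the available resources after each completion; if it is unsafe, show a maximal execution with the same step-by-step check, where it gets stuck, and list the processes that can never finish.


SAFE — a valid safe sequence is T_h, T_i, T_f, T_c, T_d, T_e.
Key observation: the order's first zero-slack moment is T_h ((1, 2, 1) needed, (3, 2, 2) free — a requested resource with nothing to spare).
Walking it through:
  pool = (3, 2, 2)
  T_h needs (1, 2, 1) <= (3, 2, 2) -> finishes; pool += (0, 1, 0) = (3, 3, 2)
  T_i needs (1, 3, 1) <= (3, 3, 2) -> finishes; pool += (2, 0, 1) = (5, 3, 3)
  T_f needs (4, 0, 3) <= (5, 3, 3) -> finishes; pool += (1, 1, 0) = (6, 4, 3)
  T_c needs (2, 3, 0) <= (6, 4, 3) -> finishes; pool += (0, 0, 1) = (6, 4, 4)
  T_d needs (4, 1, 0) <= (6, 4, 4) -> finishes; pool += (1, 1, 2) = (7, 5, 6)
  T_e needs (2, 4, 3) <= (7, 5, 6) -> finishes; pool += (1, 0, 0) = (8, 5, 6)


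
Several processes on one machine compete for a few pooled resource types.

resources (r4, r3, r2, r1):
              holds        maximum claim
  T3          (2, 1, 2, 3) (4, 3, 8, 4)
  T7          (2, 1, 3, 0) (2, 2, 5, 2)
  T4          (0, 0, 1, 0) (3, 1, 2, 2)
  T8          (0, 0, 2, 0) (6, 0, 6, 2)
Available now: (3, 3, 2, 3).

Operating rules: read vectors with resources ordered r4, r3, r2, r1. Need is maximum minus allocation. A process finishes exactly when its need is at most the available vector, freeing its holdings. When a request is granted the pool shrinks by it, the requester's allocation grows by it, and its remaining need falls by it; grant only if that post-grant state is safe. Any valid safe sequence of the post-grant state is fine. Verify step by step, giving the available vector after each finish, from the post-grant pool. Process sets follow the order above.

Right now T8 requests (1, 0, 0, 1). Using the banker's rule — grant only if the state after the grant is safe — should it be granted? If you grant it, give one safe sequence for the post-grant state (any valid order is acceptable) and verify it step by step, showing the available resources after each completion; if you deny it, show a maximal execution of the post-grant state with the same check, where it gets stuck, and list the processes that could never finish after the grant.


GRANT. The post-grant state is safe; one safe sequence: T7, T4, T3, T8.
Key observation: (2, 3, 2, 2) free after granting still covers T7 first, and each release covers the next.
Check on the post-grant state, step by step:
  pool = (2, 3, 2, 2)
  T7 needs (0, 1, 2, 2) <= (2, 3, 2, 2) -> finishes; pool += (2, 1, 3, 0) = (4, 4, 5, 2)
  T4 needs (3, 1, 1, 2) <= (4, 4, 5, 2) -> finishes; pool += (0, 0, 1, 0) = (4, 4, 6, 2)
  T3 needs (2, 2, 6, 1) <= (4, 4, 6, 2) -> finishes; pool += (2, 1, 2, 3) = (6, 5, 8, 5)
  T8 needs (5, 0, 4, 1) <= (6, 5, 8, 5) -> finishes; pool += (1, 0, 2, 1) = (7, 5, 10, 6)


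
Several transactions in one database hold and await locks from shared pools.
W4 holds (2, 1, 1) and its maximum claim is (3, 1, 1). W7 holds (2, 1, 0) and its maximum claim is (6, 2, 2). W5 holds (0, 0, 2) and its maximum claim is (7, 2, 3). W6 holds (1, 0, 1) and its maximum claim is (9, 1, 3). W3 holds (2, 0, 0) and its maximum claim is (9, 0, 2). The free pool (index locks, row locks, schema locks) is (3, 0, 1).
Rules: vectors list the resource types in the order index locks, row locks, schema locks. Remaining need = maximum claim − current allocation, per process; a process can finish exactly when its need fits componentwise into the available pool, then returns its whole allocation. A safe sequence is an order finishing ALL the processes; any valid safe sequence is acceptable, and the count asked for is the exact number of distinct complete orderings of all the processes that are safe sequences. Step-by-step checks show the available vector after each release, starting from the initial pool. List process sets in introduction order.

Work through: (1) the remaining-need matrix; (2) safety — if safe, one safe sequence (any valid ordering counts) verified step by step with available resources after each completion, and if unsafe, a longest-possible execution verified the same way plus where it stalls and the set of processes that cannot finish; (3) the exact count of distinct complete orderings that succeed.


(1) Outstanding need per process (order index locks, row locks, schema locks):
  W4: (1, 0, 0)
  W7: (4, 1, 2)
  W5: (7, 2, 1)
  W6: (8, 1, 2)
  W3: (7, 0, 2)
(2) SAFE — a valid safe sequence is W4, W7, W3, W6, W5.
Key observation: reading the order forward, W7 is the first process whose need (4, 1, 2) meets the free pool (5, 1, 2) exactly on a resource it requests.
Verifying each step:
  pool = (3, 0, 1)
  W4 needs (1, 0, 0) <= (3, 0, 1) -> finishes; pool += (2, 1, 1) = (5, 1, 2)
  W7 needs (4, 1, 2) <= (5, 1, 2) -> finishes; pool += (2, 1, 0) = (7, 2, 2)
  W3 needs (7, 0, 2) <= (7, 2, 2) -> finishes; pool += (2, 0, 0) = (9, 2, 2)
  W6 needs (8, 1, 2) <= (9, 2, 2) -> finishes; pool += (1, 0, 1) = (10, 2, 3)
  W5 needs (7, 2, 1) <= (10, 2, 3) -> finishes; pool += (0, 0, 2) = (10, 2, 5)
(3) Exactly 3 of the possible complete orderings are safe sequences.


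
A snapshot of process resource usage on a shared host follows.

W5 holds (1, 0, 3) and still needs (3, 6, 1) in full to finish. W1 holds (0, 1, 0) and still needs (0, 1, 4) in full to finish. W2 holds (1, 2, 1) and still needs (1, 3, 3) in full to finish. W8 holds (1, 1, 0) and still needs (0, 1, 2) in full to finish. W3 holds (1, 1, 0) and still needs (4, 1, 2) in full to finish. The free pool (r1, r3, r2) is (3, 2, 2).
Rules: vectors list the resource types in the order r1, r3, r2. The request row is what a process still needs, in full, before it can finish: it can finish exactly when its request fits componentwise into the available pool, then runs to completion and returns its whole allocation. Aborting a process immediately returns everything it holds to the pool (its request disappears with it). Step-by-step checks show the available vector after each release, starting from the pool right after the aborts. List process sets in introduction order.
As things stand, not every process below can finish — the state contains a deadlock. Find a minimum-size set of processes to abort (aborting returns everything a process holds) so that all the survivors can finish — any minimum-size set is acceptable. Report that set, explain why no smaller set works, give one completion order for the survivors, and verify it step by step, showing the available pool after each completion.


The answer: abort W2.
Key observation: no ordering could ever have run W5 before the abort of W2; with (1, 2, 1) back in the pool it fits at step 3.
Why nothing smaller works: aborting no one leaves the state deadlocked as given.
Survivors finish in the order: W8, W3, W5, W1. Verifying each step (pool after the aborts first):
  pool = (4, 4, 3)
  W8 needs (0, 1, 2) <= (4, 4, 3) -> finishes; pool += (1, 1, 0) = (5, 5, 3)
  W3 needs (4, 1, 2) <= (5, 5, 3) -> finishes; pool += (1, 1, 0) = (6, 6, 3)
  W5 needs (3, 6, 1) <= (6, 6, 3) -> finishes; pool += (1, 0, 3) = (7, 6, 6)
  W1 needs (0, 1, 4) <= (7, 6, 6) -> finishes; pool += (0, 1, 0) = (7, 7, 6)


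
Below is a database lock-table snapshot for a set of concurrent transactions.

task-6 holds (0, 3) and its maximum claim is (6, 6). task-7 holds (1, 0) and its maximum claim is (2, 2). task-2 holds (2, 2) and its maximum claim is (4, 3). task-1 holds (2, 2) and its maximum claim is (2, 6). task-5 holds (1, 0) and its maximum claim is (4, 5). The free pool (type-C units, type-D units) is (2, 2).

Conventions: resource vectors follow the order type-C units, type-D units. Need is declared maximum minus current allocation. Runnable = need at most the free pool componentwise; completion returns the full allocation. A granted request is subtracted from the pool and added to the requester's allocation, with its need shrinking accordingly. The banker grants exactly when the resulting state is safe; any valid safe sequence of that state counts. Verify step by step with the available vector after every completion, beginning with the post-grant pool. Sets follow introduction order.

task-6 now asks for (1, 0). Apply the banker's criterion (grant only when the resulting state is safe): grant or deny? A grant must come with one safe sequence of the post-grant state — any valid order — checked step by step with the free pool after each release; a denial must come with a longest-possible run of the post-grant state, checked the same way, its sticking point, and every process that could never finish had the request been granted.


GRANT. The post-grant state is safe; one safe sequence: task-7, task-2, task-1, task-5, task-6.
Key observation: after the grant the pool drops to (1, 2), which still lets task-7 finish first and unwind the rest.
Verifying the post-grant state step by step:
  pool = (1, 2)
  run task-7 (needs (1, 2), free (1, 2)); after release of (1, 0) the pool is (2, 2)
  run task-2 (needs (2, 1), free (2, 2)); after release of (2, 2) the pool is (4, 4)
  run task-1 (needs (0, 4), free (4, 4)); after release of (2, 2) the pool is (6, 6)
  run task-5 (needs (3, 5), free (6, 6)); after release of (1, 0) the pool is (7, 6)
  run task-6 (needs (5, 3), free (7, 6)); after release of (1, 3) the pool is (8, 9)


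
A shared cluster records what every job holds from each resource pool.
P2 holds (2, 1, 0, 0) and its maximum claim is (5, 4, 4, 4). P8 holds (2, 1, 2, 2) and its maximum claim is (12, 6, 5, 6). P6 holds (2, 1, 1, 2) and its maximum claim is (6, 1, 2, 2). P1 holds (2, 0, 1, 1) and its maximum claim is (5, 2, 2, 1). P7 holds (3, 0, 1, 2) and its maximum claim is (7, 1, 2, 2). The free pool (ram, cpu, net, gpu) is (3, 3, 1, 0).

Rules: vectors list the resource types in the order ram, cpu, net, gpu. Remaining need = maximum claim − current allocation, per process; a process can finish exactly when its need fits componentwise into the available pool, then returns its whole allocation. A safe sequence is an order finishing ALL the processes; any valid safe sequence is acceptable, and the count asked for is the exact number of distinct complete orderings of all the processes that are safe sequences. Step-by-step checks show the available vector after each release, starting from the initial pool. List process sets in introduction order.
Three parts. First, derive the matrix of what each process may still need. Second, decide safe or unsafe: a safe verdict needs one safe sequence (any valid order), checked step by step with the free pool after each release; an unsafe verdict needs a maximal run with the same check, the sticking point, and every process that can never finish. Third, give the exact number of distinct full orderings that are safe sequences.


(1) Need matrix, components ordered ram, cpu, net, gpu:
  P2: (3, 3, 4, 4)
  P8: (10, 5, 3, 4)
  P6: (4, 0, 1, 0)
  P1: (3, 2, 1, 0)
  P7: (4, 1, 1, 0)
(2) SAFE, for example via the order P1, P7, P6, P2, P8.
Key observation: the first exact fit in this order is P1 — it needs (3, 2, 1, 0) with (3, 3, 1, 0) free, meeting a requested resource to the last unit.
Step-by-step check:
  pool = (3, 3, 1, 0)
  P1: need (3, 2, 1, 0) fits (3, 3, 1, 0); releases (2, 0, 1, 1), pool now (5, 3, 2, 1)
  P7: need (4, 1, 1, 0) fits (5, 3, 2, 1); releases (3, 0, 1, 2), pool now (8, 3, 3, 3)
  P6: need (4, 0, 1, 0) fits (8, 3, 3, 3); releases (2, 1, 1, 2), pool now (10, 4, 4, 5)
  P2: need (3, 3, 4, 4) fits (10, 4, 4, 5); releases (2, 1, 0, 0), pool now (12, 5, 4, 5)
  P8: need (10, 5, 3, 4) fits (12, 5, 4, 5); releases (2, 1, 2, 2), pool now (14, 6, 6, 7)
(3) Exactly 2 of the possible complete orderings are safe sequences.


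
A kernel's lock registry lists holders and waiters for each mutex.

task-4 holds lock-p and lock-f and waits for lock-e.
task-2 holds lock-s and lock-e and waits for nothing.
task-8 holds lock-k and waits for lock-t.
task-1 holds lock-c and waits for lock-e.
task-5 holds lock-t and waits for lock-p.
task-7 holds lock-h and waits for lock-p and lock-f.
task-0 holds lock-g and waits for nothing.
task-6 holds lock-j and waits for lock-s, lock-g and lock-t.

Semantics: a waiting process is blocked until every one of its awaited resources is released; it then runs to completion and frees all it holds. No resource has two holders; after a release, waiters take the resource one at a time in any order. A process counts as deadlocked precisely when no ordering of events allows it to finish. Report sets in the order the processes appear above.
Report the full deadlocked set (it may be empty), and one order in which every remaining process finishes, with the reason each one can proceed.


No process is deadlocked.
Key observation: all waits point, directly or indirectly, at processes that can finish, so nothing is permanently blocked.
One completion order for the rest: task-2, task-0, task-4, task-7, task-5, task-8, task-6, task-1.
Verifying each step:
  task-2: no waits; runs immediately, freeing lock-s and lock-e
  task-0: no waits; runs immediately, freeing lock-g
  run task-4 (all its waits — lock-e — are resolved); releases lock-p and lock-f
  run task-7 (all its waits — lock-p and lock-f — are resolved); releases lock-h
  run task-5 (all its waits — lock-p — are resolved); releases lock-t
  run task-8 (all its waits — lock-t — are resolved); releases lock-k
  run task-6 (all its waits — lock-s, lock-g and lock-t — are resolved); releases lock-j
  run task-1 (all its waits — lock-e — are resolved); releases lock-c


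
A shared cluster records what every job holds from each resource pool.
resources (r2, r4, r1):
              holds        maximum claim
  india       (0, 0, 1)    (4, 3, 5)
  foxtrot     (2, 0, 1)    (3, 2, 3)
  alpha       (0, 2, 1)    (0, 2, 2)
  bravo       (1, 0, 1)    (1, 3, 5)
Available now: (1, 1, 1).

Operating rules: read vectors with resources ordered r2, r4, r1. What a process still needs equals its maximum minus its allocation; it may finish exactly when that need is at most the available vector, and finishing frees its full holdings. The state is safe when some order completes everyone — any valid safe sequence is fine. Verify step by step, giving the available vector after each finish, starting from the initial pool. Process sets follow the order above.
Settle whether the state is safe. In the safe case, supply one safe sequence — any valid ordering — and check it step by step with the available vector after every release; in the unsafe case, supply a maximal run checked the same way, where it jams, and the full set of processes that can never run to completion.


UNSAFE — no complete ordering exists.
Key observation: r1 is the bottleneck — with alpha, foxtrot done the pool holds (3, 3, 3), short of every remaining need.
A maximal execution: alpha, foxtrot — then nothing else fits. Step-by-step check:
  pool = (1, 1, 1)
  alpha: need (0, 0, 1) fits (1, 1, 1); releases (0, 2, 1), pool now (1, 3, 2)
  foxtrot: need (1, 2, 2) fits (1, 3, 2); releases (2, 0, 1), pool now (3, 3, 3)
  blocked: india wants (4, 3, 4), pool (3, 3, 3) — not enough r2 and r1
  blocked: bravo wants (0, 3, 4), pool (3, 3, 3) — not enough r1
Processes that can never finish: india and bravo.


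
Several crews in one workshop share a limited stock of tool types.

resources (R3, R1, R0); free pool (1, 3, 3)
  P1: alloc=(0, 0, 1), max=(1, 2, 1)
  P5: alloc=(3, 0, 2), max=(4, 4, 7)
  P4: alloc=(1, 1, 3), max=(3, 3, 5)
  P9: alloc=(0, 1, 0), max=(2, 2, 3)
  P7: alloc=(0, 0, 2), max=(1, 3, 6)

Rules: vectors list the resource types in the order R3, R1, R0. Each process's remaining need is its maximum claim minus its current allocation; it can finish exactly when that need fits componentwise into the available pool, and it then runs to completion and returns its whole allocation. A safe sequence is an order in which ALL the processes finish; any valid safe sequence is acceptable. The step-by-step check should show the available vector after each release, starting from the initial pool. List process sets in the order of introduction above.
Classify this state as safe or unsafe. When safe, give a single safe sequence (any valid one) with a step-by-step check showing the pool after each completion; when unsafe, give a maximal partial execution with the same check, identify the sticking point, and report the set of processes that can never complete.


UNSAFE.
Key observation: after P1, P7 the pool peaks at (1, 3, 6), and each blocked process is short somewhere: P5 on R1; P4 on R3; P9 on R3.
A maximal execution: P1, P7 — then nothing else fits. Walking it through:
  pool = (1, 3, 3)
  run P1 (needs (1, 2, 0), free (1, 3, 3)); after release of (0, 0, 1) the pool is (1, 3, 4)
  run P7 (needs (1, 3, 4), free (1, 3, 4)); after release of (0, 0, 2) the pool is (1, 3, 6)
  P5 cannot run: need (1, 4, 5) vs free (1, 3, 6) (insufficient R1)
  P4 cannot run: need (2, 2, 2) vs free (1, 3, 6) (insufficient R3)
  P9 cannot run: need (2, 1, 3) vs free (1, 3, 6) (insufficient R3)
Never able to finish: P5, P4 and P9.


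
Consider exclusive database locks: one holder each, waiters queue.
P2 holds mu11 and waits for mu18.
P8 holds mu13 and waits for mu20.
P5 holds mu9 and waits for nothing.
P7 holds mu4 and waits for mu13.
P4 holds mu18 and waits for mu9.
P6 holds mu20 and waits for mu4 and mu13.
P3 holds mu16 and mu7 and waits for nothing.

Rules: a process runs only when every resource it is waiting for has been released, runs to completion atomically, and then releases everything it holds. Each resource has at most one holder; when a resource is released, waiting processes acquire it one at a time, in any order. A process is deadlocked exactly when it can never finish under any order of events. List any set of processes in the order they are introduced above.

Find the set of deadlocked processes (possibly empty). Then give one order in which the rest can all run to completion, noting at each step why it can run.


Deadlocked: P8, P7 and P6.
Key observation: nobody on the ring P8 -> P6 -> P8 can start until another member finishes, which never happens; P7 is caught in further circular waits.
The rest can finish in the order P5, P4, P2, P3.
Step-by-step check:
  P5 waits on nothing -> runs at once and releases mu9
  P4 waits on mu9 — all released -> runs and releases mu18
  P2 waits on mu18 — all released -> runs and releases mu11
  P3 waits on nothing -> runs at once and releases mu16 and mu7


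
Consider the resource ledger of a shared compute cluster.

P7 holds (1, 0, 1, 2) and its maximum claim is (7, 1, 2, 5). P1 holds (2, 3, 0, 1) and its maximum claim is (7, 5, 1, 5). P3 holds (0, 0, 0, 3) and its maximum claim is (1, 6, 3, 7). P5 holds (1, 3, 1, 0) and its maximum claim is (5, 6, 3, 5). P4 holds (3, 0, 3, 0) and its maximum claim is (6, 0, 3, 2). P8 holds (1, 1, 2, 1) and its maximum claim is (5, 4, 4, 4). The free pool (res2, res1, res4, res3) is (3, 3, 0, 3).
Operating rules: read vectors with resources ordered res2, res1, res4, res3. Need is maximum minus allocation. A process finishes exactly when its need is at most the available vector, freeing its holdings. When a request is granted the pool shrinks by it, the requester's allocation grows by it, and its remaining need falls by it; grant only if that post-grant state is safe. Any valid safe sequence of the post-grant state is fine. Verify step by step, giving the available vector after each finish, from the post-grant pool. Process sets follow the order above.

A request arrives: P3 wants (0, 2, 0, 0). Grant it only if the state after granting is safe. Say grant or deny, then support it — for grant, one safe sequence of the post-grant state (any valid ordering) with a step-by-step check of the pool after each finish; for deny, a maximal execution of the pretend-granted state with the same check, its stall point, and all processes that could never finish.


DENY — the pretend-granted state is unsafe.
Key observation: no order helps: past P4, P7, the free pool tops out at (7, 1, 4, 5), below what each blocked process needs in res1.
After a pretend grant, a maximal execution: P4, P7 — then nothing else fits. Walking it through:
  pool = (3, 1, 0, 3)
  run P4 (needs (3, 0, 0, 2), free (3, 1, 0, 3)); after release of (3, 0, 3, 0) the pool is (6, 1, 3, 3)
  run P7 (needs (6, 1, 1, 3), free (6, 1, 3, 3)); after release of (1, 0, 1, 2) the pool is (7, 1, 4, 5)
  blocked: P1 wants (5, 2, 1, 4), pool (7, 1, 4, 5) — not enough res1
  blocked: P3 wants (1, 4, 3, 4), pool (7, 1, 4, 5) — not enough res1
  blocked: P5 wants (4, 3, 2, 5), pool (7, 1, 4, 5) — not enough res1
  blocked: P8 wants (4, 3, 2, 3), pool (7, 1, 4, 5) — not enough res1
Had the request been granted, P1, P3, P5 and P8 could never finish.


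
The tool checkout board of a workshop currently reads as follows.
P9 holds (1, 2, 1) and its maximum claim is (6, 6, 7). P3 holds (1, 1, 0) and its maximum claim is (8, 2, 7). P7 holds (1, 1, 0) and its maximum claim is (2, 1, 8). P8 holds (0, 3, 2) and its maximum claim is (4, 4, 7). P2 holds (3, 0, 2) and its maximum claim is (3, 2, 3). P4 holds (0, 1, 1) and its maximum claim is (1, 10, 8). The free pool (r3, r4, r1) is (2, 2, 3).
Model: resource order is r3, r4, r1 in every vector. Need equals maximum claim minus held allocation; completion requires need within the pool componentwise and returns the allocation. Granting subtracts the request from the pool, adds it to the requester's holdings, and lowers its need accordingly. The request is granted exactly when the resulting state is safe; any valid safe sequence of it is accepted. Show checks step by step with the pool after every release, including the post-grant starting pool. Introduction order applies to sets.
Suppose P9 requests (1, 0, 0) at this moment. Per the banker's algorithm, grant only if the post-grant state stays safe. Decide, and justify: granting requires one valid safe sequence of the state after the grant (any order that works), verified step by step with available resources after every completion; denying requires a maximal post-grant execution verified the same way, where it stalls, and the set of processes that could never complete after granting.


GRANT: granting preserves safety; a valid post-grant sequence is P2, P8, P9, P7, P3, P4.
Key observation: with (1, 2, 3) left after the transfer, P2 can run at once — the state stays safe.
Verifying the post-grant state step by step:
  pool = (1, 2, 3)
  P2 needs (0, 2, 1) <= (1, 2, 3) -> finishes; pool += (3, 0, 2) = (4, 2, 5)
  P8 needs (4, 1, 5) <= (4, 2, 5) -> finishes; pool += (0, 3, 2) = (4, 5, 7)
  P9 needs (4, 4, 6) <= (4, 5, 7) -> finishes; pool += (2, 2, 1) = (6, 7, 8)
  P7 needs (1, 0, 8) <= (6, 7, 8) -> finishes; pool += (1, 1, 0) = (7, 8, 8)
  P3 needs (7, 1, 7) <= (7, 8, 8) -> finishes; pool += (1, 1, 0) = (8, 9, 8)
  P4 needs (1, 9, 7) <= (8, 9, 8) -> finishes; pool += (0, 1, 1) = (8, 10, 9)


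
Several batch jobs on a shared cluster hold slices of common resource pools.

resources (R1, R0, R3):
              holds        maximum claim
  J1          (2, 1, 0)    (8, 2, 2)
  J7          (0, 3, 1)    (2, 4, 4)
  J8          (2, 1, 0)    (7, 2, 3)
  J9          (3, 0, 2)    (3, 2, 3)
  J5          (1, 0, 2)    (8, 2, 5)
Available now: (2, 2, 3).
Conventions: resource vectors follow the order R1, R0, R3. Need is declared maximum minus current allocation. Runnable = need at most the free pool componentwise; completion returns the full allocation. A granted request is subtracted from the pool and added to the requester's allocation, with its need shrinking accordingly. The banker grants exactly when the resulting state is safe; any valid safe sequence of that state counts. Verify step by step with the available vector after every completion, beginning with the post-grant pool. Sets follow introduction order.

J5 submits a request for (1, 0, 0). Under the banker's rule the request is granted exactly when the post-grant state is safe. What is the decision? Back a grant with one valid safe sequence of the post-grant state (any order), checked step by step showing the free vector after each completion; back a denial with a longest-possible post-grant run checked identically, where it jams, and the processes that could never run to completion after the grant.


DENY: after the grant no complete ordering would exist.
Key observation: the wall is R1: completing J9, J7 brings the pool only to (4, 5, 6), and all the rest need more.
On the post-grant state, J9, J7 is a maximal run — nothing extends it. Check, step by step:
  pool = (1, 2, 3)
  J9 needs (0, 2, 1) <= (1, 2, 3) -> finishes; pool += (3, 0, 2) = (4, 2, 5)
  J7 needs (2, 1, 3) <= (4, 2, 5) -> finishes; pool += (0, 3, 1) = (4, 5, 6)
  J1 still needs (6, 1, 2) but only (4, 5, 6) is free — short on R1
  J8 still needs (5, 1, 3) but only (4, 5, 6) is free — short on R1
  J5 still needs (6, 2, 3) but only (4, 5, 6) is free — short on R1
Post-grant, the permanently blocked set is J1, J8 and J5.


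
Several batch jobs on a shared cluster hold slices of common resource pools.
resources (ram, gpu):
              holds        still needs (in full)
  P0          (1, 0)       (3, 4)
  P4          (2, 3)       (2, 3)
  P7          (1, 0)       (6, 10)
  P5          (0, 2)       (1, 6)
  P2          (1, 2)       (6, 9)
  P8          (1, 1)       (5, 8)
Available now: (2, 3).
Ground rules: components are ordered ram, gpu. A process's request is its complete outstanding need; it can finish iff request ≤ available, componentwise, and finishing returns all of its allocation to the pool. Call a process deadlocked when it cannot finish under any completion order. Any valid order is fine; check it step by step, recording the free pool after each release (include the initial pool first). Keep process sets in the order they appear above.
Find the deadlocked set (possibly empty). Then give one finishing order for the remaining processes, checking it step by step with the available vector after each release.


The deadlocked set is empty.
Key observation: P4 can run right away; the returned allocation unlocks the remaining processes in turn.
The rest can finish in the order P4, P0, P5, P8, P2, P7. Check, step by step:
  pool = (2, 3)
  run P4 (needs (2, 3), free (2, 3)); after release of (2, 3) the pool is (4, 6)
  run P0 (needs (3, 4), free (4, 6)); after release of (1, 0) the pool is (5, 6)
  run P5 (needs (1, 6), free (5, 6)); after release of (0, 2) the pool is (5, 8)
  run P8 (needs (5, 8), free (5, 8)); after release of (1, 1) the pool is (6, 9)
  run P2 (needs (6, 9), free (6, 9)); after release of (1, 2) the pool is (7, 11)
  run P7 (needs (6, 10), free (7, 11)); after release of (1, 0) the pool is (8, 11)


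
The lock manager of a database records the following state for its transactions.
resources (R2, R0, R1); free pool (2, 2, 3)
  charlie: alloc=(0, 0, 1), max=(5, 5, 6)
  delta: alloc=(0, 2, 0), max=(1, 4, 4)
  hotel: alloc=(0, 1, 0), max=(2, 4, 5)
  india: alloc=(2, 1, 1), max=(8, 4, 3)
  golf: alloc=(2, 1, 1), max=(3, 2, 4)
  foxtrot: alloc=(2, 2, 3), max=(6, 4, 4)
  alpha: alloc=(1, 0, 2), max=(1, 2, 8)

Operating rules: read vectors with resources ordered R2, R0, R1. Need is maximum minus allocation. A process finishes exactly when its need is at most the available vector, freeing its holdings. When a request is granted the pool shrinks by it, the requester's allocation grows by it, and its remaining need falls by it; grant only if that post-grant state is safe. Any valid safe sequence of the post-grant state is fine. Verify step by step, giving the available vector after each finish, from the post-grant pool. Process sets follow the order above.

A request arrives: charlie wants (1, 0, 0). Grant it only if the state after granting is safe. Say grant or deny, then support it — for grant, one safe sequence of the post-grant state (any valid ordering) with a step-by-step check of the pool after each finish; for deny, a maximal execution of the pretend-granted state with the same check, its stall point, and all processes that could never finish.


DENY: after the grant no complete ordering would exist.
Key observation: after golf, delta the pool peaks at (3, 5, 4), and each blocked process is short somewhere: charlie on R2, R1; hotel on R1; india on R2; foxtrot on R2; alpha on R1.
On the post-grant state, golf, delta is a maximal run — nothing extends it. Verifying each step:
  pool = (1, 2, 3)
  run golf (needs (1, 1, 3), free (1, 2, 3)); after release of (2, 1, 1) the pool is (3, 3, 4)
  run delta (needs (1, 2, 4), free (3, 3, 4)); after release of (0, 2, 0) the pool is (3, 5, 4)
  blocked: charlie wants (4, 5, 5), pool (3, 5, 4) — not enough R2 and R1
  blocked: hotel wants (2, 3, 5), pool (3, 5, 4) — not enough R1
  blocked: india wants (6, 3, 2), pool (3, 5, 4) — not enough R2
  blocked: foxtrot wants (4, 2, 1), pool (3, 5, 4) — not enough R2
  blocked: alpha wants (0, 2, 6), pool (3, 5, 4) — not enough R1
Had the request been granted, charlie, hotel, india, foxtrot and alpha could never finish.
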